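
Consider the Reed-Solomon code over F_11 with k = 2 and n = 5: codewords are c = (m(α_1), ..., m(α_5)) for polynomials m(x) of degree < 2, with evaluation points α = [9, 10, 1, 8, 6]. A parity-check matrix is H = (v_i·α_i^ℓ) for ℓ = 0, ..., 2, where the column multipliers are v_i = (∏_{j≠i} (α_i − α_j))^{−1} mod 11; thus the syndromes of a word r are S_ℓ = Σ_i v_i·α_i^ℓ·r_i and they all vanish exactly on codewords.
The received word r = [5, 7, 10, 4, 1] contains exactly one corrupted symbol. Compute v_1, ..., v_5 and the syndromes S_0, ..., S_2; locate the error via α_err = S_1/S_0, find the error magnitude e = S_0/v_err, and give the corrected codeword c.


S = (3, 5, 1), error at position 1, error magnitude e = 5, c = [0, 7, 10, 4, 1].

Step 1: column multipliers v_i = (∏_{j≠i}(α_i − α_j))^{−1} mod 11.
  i = 1 (α = 9): (9−10)(9−1)(9−8)(9−6) = (−1)·8·1·3 = −24 ≡ 9, so v_1 = 9^{−1} = 5 (mod 11).
  i = 2 (α = 10): (10−9)(10−1)(10−8)(10−6) = 1·9·2·4 = 72 ≡ 6, so v_2 = 6^{−1} = 2 (mod 11).
  i = 3 (α = 1): (1−9)(1−10)(1−8)(1−6) = (−8)·(−9)·(−7)·(−5) = 2520 ≡ 1, so v_3 = 1^{−1} = 1 (mod 11).
  i = 4 (α = 8): (8−9)(8−10)(8−1)(8−6) = (−1)·(−2)·7·2 = 28 ≡ 6, so v_4 = 6^{−1} = 2 (mod 11).
  i = 5 (α = 6): (6−9)(6−10)(6−1)(6−8) = (−3)·(−4)·5·(−2) = −120 ≡ 1, so v_5 = 1^{−1} = 1 (mod 11).
  v = [5, 2, 1, 2, 1].
Step 2: syndromes of r = [5, 7, 10, 4, 1] (all sums mod 11).
  S_0 = Σ v_i r_i = 5·5 + 2·7 + 1·10 + 2·4 + 1·1 = 58 ≡ 3.
  S_1 = Σ v_i α_i r_i = 5·9·5 + 2·10·7 + 1·1·10 + 2·8·4 + 1·6·1 = 445 ≡ 5.
  α_i^2 mod 11 = [4, 1, 1, 9, 3].
  S_2 = Σ v_i α_i^2 r_i = 5·4·5 + 2·1·7 + 1·1·10 + 2·9·4 + 1·3·1 = 199 ≡ 1.
  S = (3, 5, 1) ≠ 0, so r is not a codeword (an error is present).
Step 3: locate the error. For a single error e at position i, S_ℓ = v_i·e·α_i^ℓ, so α_err = S_1/S_0.
  S_0^{−1} = 3^{−1} = 4 (mod 11), so α_err = 5·4 = 20 ≡ 9 = α_1. Error position i = 1.
  Consistency check: S_2/S_1 = 1·9 = 9 ≡ 9 = α_err ✓ (single-error assumption holds).
Step 4: error magnitude e = S_0/v_1 = S_0·∏_{j≠1}(α_1 − α_j) = 3·9 = 27 ≡ 5 (mod 11).
Step 5: correct position 1: c_1 = r_1 − e = 5 − 5 ≡ 0 (mod 11). Hence c = [0, 7, 10, 4, 1].
  Check: interpolating c through the α_i gives m(x) = 3 + 7·x (degree < 2) with m(α_i) = c_i for every i, so c is indeed a codeword.


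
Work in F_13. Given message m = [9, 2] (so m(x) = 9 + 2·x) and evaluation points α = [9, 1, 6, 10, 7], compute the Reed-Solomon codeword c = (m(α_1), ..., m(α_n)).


c = [1, 11, 8, 3, 10]

Message polynomial: m(x) = 9 + 2·x (mod 13).
For each evaluation point α_i, compute m(α_i) mod 13:
  α_1 = 9: Horner steps 2 → 1, so m(9) = 1.
  α_2 = 1: Horner steps 2 → 11, so m(1) = 11.
  α_3 = 6: Horner steps 2 → 8, so m(6) = 8.
  α_4 = 10: Horner steps 2 → 3, so m(10) = 3.
  α_5 = 7: Horner steps 2 → 10, so m(7) = 10.
Codeword c = [1, 11, 8, 3, 10] ∈ F_13^5.


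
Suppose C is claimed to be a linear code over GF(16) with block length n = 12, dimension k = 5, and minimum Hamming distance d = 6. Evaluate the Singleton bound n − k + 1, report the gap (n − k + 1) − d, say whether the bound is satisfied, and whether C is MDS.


Singleton RHS = n − k + 1 = 8, slack = 2, bound satisfied, not MDS.

Singleton bound: d ≤ n − k + 1.
Here n = 12, k = 5, so n − k + 1 = 8.
Given d = 6, check d ≤ 8: YES.
Slack = (n − k + 1) − d = 2.
The code is NOT MDS (slack = 2 > 0).
Description: the claimed parameters are [12, 5, 6]_16; such a code would be non-MDS.


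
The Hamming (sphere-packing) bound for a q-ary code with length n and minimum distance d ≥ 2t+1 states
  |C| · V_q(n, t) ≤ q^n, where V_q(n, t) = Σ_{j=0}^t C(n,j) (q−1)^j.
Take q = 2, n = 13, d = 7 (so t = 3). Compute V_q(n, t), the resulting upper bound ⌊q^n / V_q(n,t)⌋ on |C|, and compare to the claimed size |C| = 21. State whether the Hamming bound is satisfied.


V_q(n, t) = 378, q^n = 8192, Hamming bound = 21, |C| = 21 ≤ bound (satisfied).

Step 1: Compute V_q(n, t) = Σ_{j=0}^3 C(n, j) (q−1)^j.
  j = 0: C(13,0)·(1)^0 = 1·1 = 1.
  j = 1: C(13,1)·(1)^1 = 13·1 = 13.
  j = 2: C(13,2)·(1)^2 = 78·1 = 78.
  j = 3: C(13,3)·(1)^3 = 286·1 = 286.
  V_q(n, t) = 1 + 13 + 78 + 286 = 378.
Step 2: q^n = 2^13 = 8192.
Step 3: Hamming bound ⌊q^n / V_q(n,t)⌋ = ⌊8192/378⌋ = 21.
Step 4: Compare |C| = 21 to 21: satisfied.
The claimed |C| lies at the Hamming bound (tight).


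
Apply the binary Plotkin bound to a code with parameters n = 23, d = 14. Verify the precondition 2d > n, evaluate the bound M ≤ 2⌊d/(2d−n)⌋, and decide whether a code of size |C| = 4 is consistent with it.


Plotkin bound M ≤ 4; given |C| = 4 ≤ bound (satisfied).

Check applicability: 2d = 28, n = 23.
2d − n = 5 > 0, so Plotkin applies.
Compute d/(2d−n) = 14/5 ≈ 2.8000.
⌊d/(2d−n)⌋ = 2.
Plotkin bound: M ≤ 2·2 = 4.
Given |C| = 4, check: satisfied.
This |C| is at the Plotkin bound.


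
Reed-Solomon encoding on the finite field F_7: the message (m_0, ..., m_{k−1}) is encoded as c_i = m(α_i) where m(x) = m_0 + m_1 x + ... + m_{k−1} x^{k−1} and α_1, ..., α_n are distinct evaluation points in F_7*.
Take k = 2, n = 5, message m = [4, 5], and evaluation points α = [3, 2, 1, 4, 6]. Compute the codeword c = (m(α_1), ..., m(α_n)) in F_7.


c = [5, 0, 2, 3, 6]

Message polynomial: m(x) = 4 + 5·x (mod 7).
For each evaluation point α_i, compute m(α_i) mod 7:
  α_1 = 3: Horner steps 5 → 5, so m(3) = 5.
  α_2 = 2: Horner steps 5 → 0, so m(2) = 0.
  α_3 = 1: Horner steps 5 → 2, so m(1) = 2.
  α_4 = 4: Horner steps 5 → 3, so m(4) = 3.
  α_5 = 6: Horner steps 5 → 6, so m(6) = 6.
Codeword c = [5, 0, 2, 3, 6] ∈ F_7^5.


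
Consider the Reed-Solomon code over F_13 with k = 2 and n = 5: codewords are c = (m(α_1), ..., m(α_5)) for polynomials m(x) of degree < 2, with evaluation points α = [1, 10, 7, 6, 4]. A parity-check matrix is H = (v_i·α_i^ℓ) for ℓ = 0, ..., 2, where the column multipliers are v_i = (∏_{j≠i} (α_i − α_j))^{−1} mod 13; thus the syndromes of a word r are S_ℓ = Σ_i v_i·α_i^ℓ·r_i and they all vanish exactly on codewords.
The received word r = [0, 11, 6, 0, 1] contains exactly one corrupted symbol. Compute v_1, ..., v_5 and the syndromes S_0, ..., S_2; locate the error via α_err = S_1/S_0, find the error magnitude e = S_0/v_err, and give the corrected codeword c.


S = (1, 1, 1), error at position 1, error magnitude e = 4, c = [9, 11, 6, 0, 1].

Step 1: column multipliers v_i = (∏_{j≠i}(α_i − α_j))^{−1} mod 13.
  i = 1 (α = 1): (1−10)(1−7)(1−6)(1−4) = (−9)·(−6)·(−5)·(−3) = 810 ≡ 4, so v_1 = 4^{−1} = 10 (mod 13).
  i = 2 (α = 10): (10−1)(10−7)(10−6)(10−4) = 9·3·4·6 = 648 ≡ 11, so v_2 = 11^{−1} = 6 (mod 13).
  i = 3 (α = 7): (7−1)(7−10)(7−6)(7−4) = 6·(−3)·1·3 = −54 ≡ 11, so v_3 = 11^{−1} = 6 (mod 13).
  i = 4 (α = 6): (6−1)(6−10)(6−7)(6−4) = 5·(−4)·(−1)·2 = 40 ≡ 1, so v_4 = 1^{−1} = 1 (mod 13).
  i = 5 (α = 4): (4−1)(4−10)(4−7)(4−6) = 3·(−6)·(−3)·(−2) = −108 ≡ 9, so v_5 = 9^{−1} = 3 (mod 13).
  v = [10, 6, 6, 1, 3].
Step 2: syndromes of r = [0, 11, 6, 0, 1] (all sums mod 13).
  S_0 = Σ v_i r_i = 10·0 + 6·11 + 6·6 + 1·0 + 3·1 = 105 ≡ 1.
  S_1 = Σ v_i α_i r_i = 10·1·0 + 6·10·11 + 6·7·6 + 1·6·0 + 3·4·1 = 924 ≡ 1.
  α_i^2 mod 13 = [1, 9, 10, 10, 3].
  S_2 = Σ v_i α_i^2 r_i = 10·1·0 + 6·9·11 + 6·10·6 + 1·10·0 + 3·3·1 = 963 ≡ 1.
  S = (1, 1, 1) ≠ 0, so r is not a codeword (an error is present).
Step 3: locate the error. For a single error e at position i, S_ℓ = v_i·e·α_i^ℓ, so α_err = S_1/S_0.
  S_0^{−1} = 1^{−1} = 1 (mod 13), so α_err = 1·1 = 1 ≡ 1 = α_1. Error position i = 1.
  Consistency check: S_2/S_1 = 1·1 = 1 ≡ 1 = α_err ✓ (single-error assumption holds).
Step 4: error magnitude e = S_0/v_1 = S_0·∏_{j≠1}(α_1 − α_j) = 1·4 = 4 ≡ 4 (mod 13).
Step 5: correct position 1: c_1 = r_1 − e = 0 − 4 ≡ 9 (mod 13). Hence c = [9, 11, 6, 0, 1].
  Check: interpolating c through the α_i gives m(x) = 3 + 6·x (degree < 2) with m(α_i) = c_i for every i, so c is indeed a codeword.


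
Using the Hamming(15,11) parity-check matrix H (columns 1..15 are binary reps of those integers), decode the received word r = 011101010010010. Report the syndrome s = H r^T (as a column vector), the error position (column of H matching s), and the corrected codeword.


s = (1, 1, 1, 0)^T, error position = 14, corrected codeword c = 011101010010000

Compute s = H r^T mod 2 one row at a time:
  s_1 = 1 + 0 + 0 + 1 + 0 + 0 + 1 + 0 = 3 ≡ 1 (mod 2).
  s_2 = 1 + 0 + 1 + 0 + 0 + 0 + 1 + 0 = 3 ≡ 1 (mod 2).
  s_3 = 1 + 1 + 1 + 0 + 0 + 1 + 1 + 0 = 5 ≡ 1 (mod 2).
  s_4 = 0 + 1 + 0 + 0 + 0 + 1 + 0 + 0 = 2 ≡ 0 (mod 2).
s = (1, 1, 1, 0)^T — this equals column 14 of H (binary 1110), so error is at position 14.
Correct: flip bit 14 of r = 011101010010010 to get c = 011101010010000.


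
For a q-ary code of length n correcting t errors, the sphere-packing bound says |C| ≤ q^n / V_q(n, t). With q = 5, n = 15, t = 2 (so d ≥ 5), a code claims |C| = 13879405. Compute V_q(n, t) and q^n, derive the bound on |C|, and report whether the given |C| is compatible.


V_q(n, t) = 1741, q^n = 30517578125, Hamming bound = 17528764, |C| = 13879405 ≤ bound (satisfied).

Step 1: Compute V_q(n, t) = Σ_{j=0}^2 C(n, j) (q−1)^j.
  j = 0: C(15,0)·(4)^0 = 1·1 = 1.
  j = 1: C(15,1)·(4)^1 = 15·4 = 60.
  j = 2: C(15,2)·(4)^2 = 105·16 = 1680.
  V_q(n, t) = 1 + 60 + 1680 = 1741.
Step 2: q^n = 5^15 = 30517578125.
Step 3: Hamming bound ⌊q^n / V_q(n,t)⌋ = ⌊30517578125/1741⌋ = 17528764.
Step 4: Compare |C| = 13879405 to 17528764: satisfied.
The claimed |C| lies below the Hamming bound.


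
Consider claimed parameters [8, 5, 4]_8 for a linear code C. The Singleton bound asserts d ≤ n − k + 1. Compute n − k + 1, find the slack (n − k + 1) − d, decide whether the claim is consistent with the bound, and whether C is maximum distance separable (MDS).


Singleton RHS = n − k + 1 = 4, slack = 0, bound satisfied, MDS.

Singleton bound: d ≤ n − k + 1.
Here n = 8, k = 5, so n − k + 1 = 4.
Given d = 4, check d ≤ 4: YES.
Slack = (n − k + 1) − d = 0.
The code is MDS (slack = 0).
Description: the claimed parameters are [8, 5, 4]_8; such a code would be MDS (meets Singleton bound).


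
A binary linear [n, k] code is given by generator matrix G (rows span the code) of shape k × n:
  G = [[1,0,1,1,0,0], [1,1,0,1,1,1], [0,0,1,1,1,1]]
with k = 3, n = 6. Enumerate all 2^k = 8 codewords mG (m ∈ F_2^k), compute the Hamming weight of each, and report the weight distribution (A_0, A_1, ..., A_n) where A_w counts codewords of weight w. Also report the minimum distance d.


Weight distribution: A_0 = 1, A_2 = 1, A_3 = 3, A_4 = 2, A_5 = 1. Minimum distance d = 2.

Enumerate all 2^3 = 8 messages m ∈ F_2^3.
For each, compute codeword c = mG in F_2^6, then tally its weight.
  m = 000 → c = 000000, weight = 0.
  m = 100 → c = 101100, weight = 3.
  m = 010 → c = 110111, weight = 5.
  m = 110 → c = 011011, weight = 4.
  m = 001 → c = 001111, weight = 4.
  m = 101 → c = 100011, weight = 3.
  m = 011 → c = 111000, weight = 3.
  m = 111 → c = 010100, weight = 2.
Tally weights:
  weight 0: 1 codewords.
  weight 2: 1 codewords.
  weight 3: 3 codewords.
  weight 4: 2 codewords.
  weight 5: 1 codewords.
Minimum distance d = smallest w > 0 with A_w > 0 = 2.
Sanity: Σ A_w = 8 = 2^3 = 8 ✓.


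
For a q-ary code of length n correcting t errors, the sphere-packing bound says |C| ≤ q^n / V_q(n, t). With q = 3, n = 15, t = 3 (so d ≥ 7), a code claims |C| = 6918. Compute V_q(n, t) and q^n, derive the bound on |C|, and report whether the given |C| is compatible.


V_q(n, t) = 4091, q^n = 14348907, Hamming bound = 3507, |C| = 6918 > bound (violated).

Step 1: Compute V_q(n, t) = Σ_{j=0}^3 C(n, j) (q−1)^j.
  j = 0: C(15,0)·(2)^0 = 1·1 = 1.
  j = 1: C(15,1)·(2)^1 = 15·2 = 30.
  j = 2: C(15,2)·(2)^2 = 105·4 = 420.
  j = 3: C(15,3)·(2)^3 = 455·8 = 3640.
  V_q(n, t) = 1 + 30 + 420 + 3640 = 4091.
Step 2: q^n = 3^15 = 14348907.
Step 3: Hamming bound ⌊q^n / V_q(n,t)⌋ = ⌊14348907/4091⌋ = 3507.
Step 4: Compare |C| = 6918 to 3507: violated.
The claimed |C| lies above the Hamming bound, so no 3-ary code of length 15 with d ≥ 7 can have 6918 codewords.


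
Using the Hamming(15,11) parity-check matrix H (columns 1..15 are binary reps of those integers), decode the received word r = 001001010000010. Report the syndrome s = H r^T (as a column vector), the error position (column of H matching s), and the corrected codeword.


s = (0, 0, 1, 1)^T, error position = 3, corrected codeword c = 000001010000010

Compute s = H r^T mod 2 one row at a time:
  s_1 = 1 + 0 + 0 + 0 + 0 + 0 + 1 + 0 = 2 ≡ 0 (mod 2).
  s_2 = 0 + 0 + 1 + 0 + 0 + 0 + 1 + 0 = 2 ≡ 0 (mod 2).
  s_3 = 0 + 1 + 1 + 0 + 0 + 0 + 1 + 0 = 3 ≡ 1 (mod 2).
  s_4 = 0 + 1 + 0 + 0 + 0 + 0 + 0 + 0 = 1 ≡ 1 (mod 2).
s = (0, 0, 1, 1)^T — this equals column 3 of H (binary 0011), so error is at position 3.
Correct: flip bit 3 of r = 001001010000010 to get c = 000001010000010.


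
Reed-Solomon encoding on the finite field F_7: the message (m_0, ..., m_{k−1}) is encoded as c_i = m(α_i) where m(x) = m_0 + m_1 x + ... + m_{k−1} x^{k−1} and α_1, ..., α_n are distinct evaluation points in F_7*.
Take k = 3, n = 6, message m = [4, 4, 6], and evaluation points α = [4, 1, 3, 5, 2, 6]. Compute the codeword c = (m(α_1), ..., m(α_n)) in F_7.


c = [4, 0, 0, 6, 1, 6]

Message polynomial: m(x) = 4 + 4·x + 6·x^2 (mod 7).
For each evaluation point α_i, compute m(α_i) mod 7:
  α_1 = 4: Horner steps 6 → 0 → 4, so m(4) = 4.
  α_2 = 1: Horner steps 6 → 3 → 0, so m(1) = 0.
  α_3 = 3: Horner steps 6 → 1 → 0, so m(3) = 0.
  α_4 = 5: Horner steps 6 → 6 → 6, so m(5) = 6.
  α_5 = 2: Horner steps 6 → 2 → 1, so m(2) = 1.
  α_6 = 6: Horner steps 6 → 5 → 6, so m(6) = 6.
Codeword c = [4, 0, 0, 6, 1, 6] ∈ F_7^6.


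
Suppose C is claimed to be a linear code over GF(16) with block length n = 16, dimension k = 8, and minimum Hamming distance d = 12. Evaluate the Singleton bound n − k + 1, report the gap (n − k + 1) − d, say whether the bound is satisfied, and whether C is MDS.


Singleton RHS = n − k + 1 = 9, slack = -3, bound violated (no such code; not MDS).

Singleton bound: d ≤ n − k + 1.
Here n = 16, k = 8, so n − k + 1 = 9.
Given d = 12, check d ≤ 9: NO.
Slack = (n − k + 1) − d = -3.
The slack is negative: d = 12 exceeds n − k + 1 = 9 by 3, so the Singleton bound is violated and no linear [16, 8, 12]_16 code can exist. In particular it is not MDS (MDS requires d = n − k + 1 exactly).
Description: the claimed parameters are [16, 8, 12]_16; such a code would be impossible (violates the Singleton bound).


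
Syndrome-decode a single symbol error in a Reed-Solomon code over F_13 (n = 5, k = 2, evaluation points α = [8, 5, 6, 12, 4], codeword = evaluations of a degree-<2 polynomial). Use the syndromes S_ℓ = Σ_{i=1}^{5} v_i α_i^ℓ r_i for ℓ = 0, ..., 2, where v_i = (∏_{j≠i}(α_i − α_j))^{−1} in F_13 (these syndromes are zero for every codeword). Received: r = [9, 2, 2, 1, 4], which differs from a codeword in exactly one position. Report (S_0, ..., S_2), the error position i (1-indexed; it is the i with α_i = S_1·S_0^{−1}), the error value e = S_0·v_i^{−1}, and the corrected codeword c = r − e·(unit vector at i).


S = (12, 7, 3), error at position 3, error magnitude e = 2, c = [9, 2, 0, 1, 4].

Step 1: column multipliers v_i = (∏_{j≠i}(α_i − α_j))^{−1} mod 13.
  i = 1 (α = 8): (8−5)(8−6)(8−12)(8−4) = 3·2·(−4)·4 = −96 ≡ 8, so v_1 = 8^{−1} = 5 (mod 13).
  i = 2 (α = 5): (5−8)(5−6)(5−12)(5−4) = (−3)·(−1)·(−7)·1 = −21 ≡ 5, so v_2 = 5^{−1} = 8 (mod 13).
  i = 3 (α = 6): (6−8)(6−5)(6−12)(6−4) = (−2)·1·(−6)·2 = 24 ≡ 11, so v_3 = 11^{−1} = 6 (mod 13).
  i = 4 (α = 12): (12−8)(12−5)(12−6)(12−4) = 4·7·6·8 = 1344 ≡ 5, so v_4 = 5^{−1} = 8 (mod 13).
  i = 5 (α = 4): (4−8)(4−5)(4−6)(4−12) = (−4)·(−1)·(−2)·(−8) = 64 ≡ 12, so v_5 = 12^{−1} = 12 (mod 13).
  v = [5, 8, 6, 8, 12].
Step 2: syndromes of r = [9, 2, 2, 1, 4] (all sums mod 13).
  S_0 = Σ v_i r_i = 5·9 + 8·2 + 6·2 + 8·1 + 12·4 = 129 ≡ 12.
  S_1 = Σ v_i α_i r_i = 5·8·9 + 8·5·2 + 6·6·2 + 8·12·1 + 12·4·4 = 800 ≡ 7.
  α_i^2 mod 13 = [12, 12, 10, 1, 3].
  S_2 = Σ v_i α_i^2 r_i = 5·12·9 + 8·12·2 + 6·10·2 + 8·1·1 + 12·3·4 = 1004 ≡ 3.
  S = (12, 7, 3) ≠ 0, so r is not a codeword (an error is present).
Step 3: locate the error. For a single error e at position i, S_ℓ = v_i·e·α_i^ℓ, so α_err = S_1/S_0.
  S_0^{−1} = 12^{−1} = 12 (mod 13), so α_err = 7·12 = 84 ≡ 6 = α_3. Error position i = 3.
  Consistency check: S_2/S_1 = 3·2 = 6 ≡ 6 = α_err ✓ (single-error assumption holds).
Step 4: error magnitude e = S_0/v_3 = S_0·∏_{j≠3}(α_3 − α_j) = 12·11 = 132 ≡ 2 (mod 13).
Step 5: correct position 3: c_3 = r_3 − e = 2 − 2 ≡ 0 (mod 13). Hence c = [9, 2, 0, 1, 4].
  Check: interpolating c through the α_i gives m(x) = 12 + 11·x (degree < 2) with m(α_i) = c_i for every i, so c is indeed a codeword.


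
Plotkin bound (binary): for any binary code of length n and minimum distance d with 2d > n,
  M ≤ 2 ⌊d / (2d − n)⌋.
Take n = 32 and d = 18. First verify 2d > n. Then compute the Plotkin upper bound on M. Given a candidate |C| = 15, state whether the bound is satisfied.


Plotkin bound M ≤ 8; given |C| = 15 > bound (violated).

Check applicability: 2d = 36, n = 32.
2d − n = 4 > 0, so Plotkin applies.
Compute d/(2d−n) = 18/4 ≈ 4.5000.
⌊d/(2d−n)⌋ = 4.
Plotkin bound: M ≤ 2·4 = 8.
Given |C| = 15, check: VIOLATED.
This |C| is above the Plotkin bound, so no binary code with n = 32, d = 18 and 15 codewords exists.


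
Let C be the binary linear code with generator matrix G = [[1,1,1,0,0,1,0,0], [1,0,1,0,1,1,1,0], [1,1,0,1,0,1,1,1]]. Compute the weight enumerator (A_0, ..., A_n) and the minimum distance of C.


Weight distribution: A_0 = 1, A_3 = 1, A_4 = 2, A_5 = 3, A_6 = 1. Minimum distance d = 3.

Enumerate all 2^3 = 8 messages m ∈ F_2^3.
For each, compute codeword c = mG in F_2^8, then tally its weight.
  m = 000 → c = 00000000, weight = 0.
  m = 100 → c = 11100100, weight = 4.
  m = 010 → c = 10101110, weight = 5.
  m = 110 → c = 01001010, weight = 3.
  m = 001 → c = 11010111, weight = 6.
  m = 101 → c = 00110011, weight = 4.
  m = 011 → c = 01111001, weight = 5.
  m = 111 → c = 10011101, weight = 5.
Tally weights:
  weight 0: 1 codewords.
  weight 3: 1 codewords.
  weight 4: 2 codewords.
  weight 5: 3 codewords.
  weight 6: 1 codewords.
Minimum distance d = smallest w > 0 with A_w > 0 = 3.
Sanity: Σ A_w = 8 = 2^3 = 8 ✓.


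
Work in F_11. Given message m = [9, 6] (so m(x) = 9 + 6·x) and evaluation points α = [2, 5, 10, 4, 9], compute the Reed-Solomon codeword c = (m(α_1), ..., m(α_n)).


c = [10, 6, 3, 0, 8]

Message polynomial: m(x) = 9 + 6·x (mod 11).
For each evaluation point α_i, compute m(α_i) mod 11:
  α_1 = 2: Horner steps 6 → 10, so m(2) = 10.
  α_2 = 5: Horner steps 6 → 6, so m(5) = 6.
  α_3 = 10: Horner steps 6 → 3, so m(10) = 3.
  α_4 = 4: Horner steps 6 → 0, so m(4) = 0.
  α_5 = 9: Horner steps 6 → 8, so m(9) = 8.
Codeword c = [10, 6, 3, 0, 8] ∈ F_11^5.


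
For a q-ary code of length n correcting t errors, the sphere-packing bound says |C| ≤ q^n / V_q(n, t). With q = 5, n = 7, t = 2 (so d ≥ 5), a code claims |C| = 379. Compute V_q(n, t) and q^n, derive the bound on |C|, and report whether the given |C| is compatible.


V_q(n, t) = 365, q^n = 78125, Hamming bound = 214, |C| = 379 > bound (violated).

Step 1: Compute V_q(n, t) = Σ_{j=0}^2 C(n, j) (q−1)^j.
  j = 0: C(7,0)·(4)^0 = 1·1 = 1.
  j = 1: C(7,1)·(4)^1 = 7·4 = 28.
  j = 2: C(7,2)·(4)^2 = 21·16 = 336.
  V_q(n, t) = 1 + 28 + 336 = 365.
Step 2: q^n = 5^7 = 78125.
Step 3: Hamming bound ⌊q^n / V_q(n,t)⌋ = ⌊78125/365⌋ = 214.
Step 4: Compare |C| = 379 to 214: violated.
The claimed |C| lies above the Hamming bound, so no 5-ary code of length 7 with d ≥ 5 can have 379 codewords.


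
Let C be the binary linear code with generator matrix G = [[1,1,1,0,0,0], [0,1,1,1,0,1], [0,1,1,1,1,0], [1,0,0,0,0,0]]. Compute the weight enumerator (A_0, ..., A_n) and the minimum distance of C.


Weight distribution: A_0 = 1, A_1 = 1, A_2 = 4, A_3 = 4, A_4 = 3, A_5 = 3. Minimum distance d = 1.

Enumerate all 2^4 = 16 messages m ∈ F_2^4.
For each, compute codeword c = mG in F_2^6, then tally its weight.
  m = 0000 → c = 000000, weight = 0.
  m = 1000 → c = 111000, weight = 3.
  m = 0100 → c = 011101, weight = 4.
  m = 1100 → c = 100101, weight = 3.
  m = 0010 → c = 011110, weight = 4.
  m = 1010 → c = 100110, weight = 3.
  m = 0110 → c = 000011, weight = 2.
  m = 1110 → c = 111011, weight = 5.
  m = 0001 → c = 100000, weight = 1.
  m = 1001 → c = 011000, weight = 2.
  m = 0101 → c = 111101, weight = 5.
  m = 1101 → c = 000101, weight = 2.
  m = 0011 → c = 111110, weight = 5.
  m = 1011 → c = 000110, weight = 2.
  m = 0111 → c = 100011, weight = 3.
  m = 1111 → c = 011011, weight = 4.
Tally weights:
  weight 0: 1 codewords.
  weight 1: 1 codewords.
  weight 2: 4 codewords.
  weight 3: 4 codewords.
  weight 4: 3 codewords.
  weight 5: 3 codewords.
Minimum distance d = smallest w > 0 with A_w > 0 = 1.
Sanity: Σ A_w = 16 = 2^4 = 16 ✓.


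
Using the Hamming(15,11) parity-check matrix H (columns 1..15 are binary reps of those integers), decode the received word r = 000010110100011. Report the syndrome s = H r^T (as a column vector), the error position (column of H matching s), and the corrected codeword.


s = (0, 0, 0, 1)^T, error position = 1, corrected codeword c = 100010110100011

Compute s = H r^T mod 2 one row at a time:
  s_1 = 1 + 0 + 1 + 0 + 0 + 0 + 1 + 1 = 4 ≡ 0 (mod 2).
  s_2 = 0 + 1 + 0 + 1 + 0 + 0 + 1 + 1 = 4 ≡ 0 (mod 2).
  s_3 = 0 + 0 + 0 + 1 + 1 + 0 + 1 + 1 = 4 ≡ 0 (mod 2).
  s_4 = 0 + 0 + 1 + 1 + 0 + 0 + 0 + 1 = 3 ≡ 1 (mod 2).
s = (0, 0, 0, 1)^T — this equals column 1 of H (binary 0001), so error is at position 1.
Correct: flip bit 1 of r = 000010110100011 to get c = 100010110100011.


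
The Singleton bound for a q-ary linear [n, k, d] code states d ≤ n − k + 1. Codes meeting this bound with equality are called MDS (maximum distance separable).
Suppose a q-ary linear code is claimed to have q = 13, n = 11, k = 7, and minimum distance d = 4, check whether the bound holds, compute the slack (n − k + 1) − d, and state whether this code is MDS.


Singleton RHS = n − k + 1 = 5, slack = 1, bound satisfied, not MDS.

Singleton bound: d ≤ n − k + 1.
Here n = 11, k = 7, so n − k + 1 = 5.
Given d = 4, check d ≤ 5: YES.
Slack = (n − k + 1) − d = 1.
The code is NOT MDS (slack = 1 > 0).
Description: the claimed parameters are [11, 7, 4]_13; such a code would be non-MDS.


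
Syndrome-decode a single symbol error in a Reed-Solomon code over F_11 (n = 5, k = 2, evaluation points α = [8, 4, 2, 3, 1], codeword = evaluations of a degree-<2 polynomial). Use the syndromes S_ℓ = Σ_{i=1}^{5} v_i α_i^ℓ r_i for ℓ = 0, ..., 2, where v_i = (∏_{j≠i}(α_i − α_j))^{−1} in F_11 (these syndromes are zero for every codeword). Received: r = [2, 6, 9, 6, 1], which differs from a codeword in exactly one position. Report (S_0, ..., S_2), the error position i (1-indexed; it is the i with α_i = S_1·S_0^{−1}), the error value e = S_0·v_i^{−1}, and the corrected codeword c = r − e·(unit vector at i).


S = (4, 5, 9), error at position 2, error magnitude e = 3, c = [2, 3, 9, 6, 1].

Step 1: column multipliers v_i = (∏_{j≠i}(α_i − α_j))^{−1} mod 11.
  i = 1 (α = 8): (8−4)(8−2)(8−3)(8−1) = 4·6·5·7 = 840 ≡ 4, so v_1 = 4^{−1} = 3 (mod 11).
  i = 2 (α = 4): (4−8)(4−2)(4−3)(4−1) = (−4)·2·1·3 = −24 ≡ 9, so v_2 = 9^{−1} = 5 (mod 11).
  i = 3 (α = 2): (2−8)(2−4)(2−3)(2−1) = (−6)·(−2)·(−1)·1 = −12 ≡ 10, so v_3 = 10^{−1} = 10 (mod 11).
  i = 4 (α = 3): (3−8)(3−4)(3−2)(3−1) = (−5)·(−1)·1·2 = 10 ≡ 10, so v_4 = 10^{−1} = 10 (mod 11).
  i = 5 (α = 1): (1−8)(1−4)(1−2)(1−3) = (−7)·(−3)·(−1)·(−2) = 42 ≡ 9, so v_5 = 9^{−1} = 5 (mod 11).
  v = [3, 5, 10, 10, 5].
Step 2: syndromes of r = [2, 6, 9, 6, 1] (all sums mod 11).
  S_0 = Σ v_i r_i = 3·2 + 5·6 + 10·9 + 10·6 + 5·1 = 191 ≡ 4.
  S_1 = Σ v_i α_i r_i = 3·8·2 + 5·4·6 + 10·2·9 + 10·3·6 + 5·1·1 = 533 ≡ 5.
  α_i^2 mod 11 = [9, 5, 4, 9, 1].
  S_2 = Σ v_i α_i^2 r_i = 3·9·2 + 5·5·6 + 10·4·9 + 10·9·6 + 5·1·1 = 1109 ≡ 9.
  S = (4, 5, 9) ≠ 0, so r is not a codeword (an error is present).
Step 3: locate the error. For a single error e at position i, S_ℓ = v_i·e·α_i^ℓ, so α_err = S_1/S_0.
  S_0^{−1} = 4^{−1} = 3 (mod 11), so α_err = 5·3 = 15 ≡ 4 = α_2. Error position i = 2.
  Consistency check: S_2/S_1 = 9·9 = 81 ≡ 4 = α_err ✓ (single-error assumption holds).
Step 4: error magnitude e = S_0/v_2 = S_0·∏_{j≠2}(α_2 − α_j) = 4·9 = 36 ≡ 3 (mod 11).
Step 5: correct position 2: c_2 = r_2 − e = 6 − 3 ≡ 3 (mod 11). Hence c = [2, 3, 9, 6, 1].
  Check: interpolating c through the α_i gives m(x) = 4 + 8·x (degree < 2) with m(α_i) = c_i for every i, so c is indeed a codeword.


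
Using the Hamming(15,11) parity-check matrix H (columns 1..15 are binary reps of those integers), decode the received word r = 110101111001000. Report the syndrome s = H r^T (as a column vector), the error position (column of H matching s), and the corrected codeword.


s = (1, 0, 1, 1)^T, error position = 11, corrected codeword c = 110101111011000

Compute s = H r^T mod 2 one row at a time:
  s_1 = 1 + 1 + 0 + 0 + 1 + 0 + 0 + 0 = 3 ≡ 1 (mod 2).
  s_2 = 1 + 0 + 1 + 1 + 1 + 0 + 0 + 0 = 4 ≡ 0 (mod 2).
  s_3 = 1 + 0 + 1 + 1 + 0 + 0 + 0 + 0 = 3 ≡ 1 (mod 2).
  s_4 = 1 + 0 + 0 + 1 + 1 + 0 + 0 + 0 = 3 ≡ 1 (mod 2).
s = (1, 0, 1, 1)^T — this equals column 11 of H (binary 1011), so error is at position 11.
Correct: flip bit 11 of r = 110101111001000 to get c = 110101111011000.


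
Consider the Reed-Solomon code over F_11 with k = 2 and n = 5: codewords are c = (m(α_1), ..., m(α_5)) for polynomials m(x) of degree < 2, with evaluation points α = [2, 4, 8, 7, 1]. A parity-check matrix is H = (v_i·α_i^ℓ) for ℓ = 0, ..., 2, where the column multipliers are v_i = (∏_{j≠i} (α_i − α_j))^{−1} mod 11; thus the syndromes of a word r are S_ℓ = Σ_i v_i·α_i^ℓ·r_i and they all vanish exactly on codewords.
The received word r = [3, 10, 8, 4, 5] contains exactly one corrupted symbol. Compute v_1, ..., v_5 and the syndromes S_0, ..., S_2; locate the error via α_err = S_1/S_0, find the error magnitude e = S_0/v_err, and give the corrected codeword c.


S = (2, 5, 7), error at position 3, error magnitude e = 6, c = [3, 10, 2, 4, 5].

Step 1: column multipliers v_i = (∏_{j≠i}(α_i − α_j))^{−1} mod 11.
  i = 1 (α = 2): (2−4)(2−8)(2−7)(2−1) = (−2)·(−6)·(−5)·1 = −60 ≡ 6, so v_1 = 6^{−1} = 2 (mod 11).
  i = 2 (α = 4): (4−2)(4−8)(4−7)(4−1) = 2·(−4)·(−3)·3 = 72 ≡ 6, so v_2 = 6^{−1} = 2 (mod 11).
  i = 3 (α = 8): (8−2)(8−4)(8−7)(8−1) = 6·4·1·7 = 168 ≡ 3, so v_3 = 3^{−1} = 4 (mod 11).
  i = 4 (α = 7): (7−2)(7−4)(7−8)(7−1) = 5·3·(−1)·6 = −90 ≡ 9, so v_4 = 9^{−1} = 5 (mod 11).
  i = 5 (α = 1): (1−2)(1−4)(1−8)(1−7) = (−1)·(−3)·(−7)·(−6) = 126 ≡ 5, so v_5 = 5^{−1} = 9 (mod 11).
  v = [2, 2, 4, 5, 9].
Step 2: syndromes of r = [3, 10, 8, 4, 5] (all sums mod 11).
  S_0 = Σ v_i r_i = 2·3 + 2·10 + 4·8 + 5·4 + 9·5 = 123 ≡ 2.
  S_1 = Σ v_i α_i r_i = 2·2·3 + 2·4·10 + 4·8·8 + 5·7·4 + 9·1·5 = 533 ≡ 5.
  α_i^2 mod 11 = [4, 5, 9, 5, 1].
  S_2 = Σ v_i α_i^2 r_i = 2·4·3 + 2·5·10 + 4·9·8 + 5·5·4 + 9·1·5 = 557 ≡ 7.
  S = (2, 5, 7) ≠ 0, so r is not a codeword (an error is present).
Step 3: locate the error. For a single error e at position i, S_ℓ = v_i·e·α_i^ℓ, so α_err = S_1/S_0.
  S_0^{−1} = 2^{−1} = 6 (mod 11), so α_err = 5·6 = 30 ≡ 8 = α_3. Error position i = 3.
  Consistency check: S_2/S_1 = 7·9 = 63 ≡ 8 = α_err ✓ (single-error assumption holds).
Step 4: error magnitude e = S_0/v_3 = S_0·∏_{j≠3}(α_3 − α_j) = 2·3 = 6 ≡ 6 (mod 11).
Step 5: correct position 3: c_3 = r_3 − e = 8 − 6 ≡ 2 (mod 11). Hence c = [3, 10, 2, 4, 5].
  Check: interpolating c through the α_i gives m(x) = 7 + 9·x (degree < 2) with m(α_i) = c_i for every i, so c is indeed a codeword.


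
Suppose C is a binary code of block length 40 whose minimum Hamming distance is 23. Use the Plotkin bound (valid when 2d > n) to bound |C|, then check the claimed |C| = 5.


Plotkin bound M ≤ 6; given |C| = 5 ≤ bound (satisfied).

Check applicability: 2d = 46, n = 40.
2d − n = 6 > 0, so Plotkin applies.
Compute d/(2d−n) = 23/6 ≈ 3.8333.
⌊d/(2d−n)⌋ = 3.
Plotkin bound: M ≤ 2·3 = 6.
Given |C| = 5, check: satisfied.
This |C| is below the Plotkin bound.


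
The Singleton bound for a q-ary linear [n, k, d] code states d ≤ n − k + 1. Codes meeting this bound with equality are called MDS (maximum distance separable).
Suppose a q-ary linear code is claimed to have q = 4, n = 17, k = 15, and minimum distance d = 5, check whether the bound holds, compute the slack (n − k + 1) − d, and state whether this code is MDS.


Singleton RHS = n − k + 1 = 3, slack = -2, bound violated (no such code; not MDS).

Singleton bound: d ≤ n − k + 1.
Here n = 17, k = 15, so n − k + 1 = 3.
Given d = 5, check d ≤ 3: NO.
Slack = (n − k + 1) − d = -2.
The slack is negative: d = 5 exceeds n − k + 1 = 3 by 2, so the Singleton bound is violated and no linear [17, 15, 5]_4 code can exist. In particular it is not MDS (MDS requires d = n − k + 1 exactly).
Description: the claimed parameters are [17, 15, 5]_4; such a code would be impossible (violates the Singleton bound).


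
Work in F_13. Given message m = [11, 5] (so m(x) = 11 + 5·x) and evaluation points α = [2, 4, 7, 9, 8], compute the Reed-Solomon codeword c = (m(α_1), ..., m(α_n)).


c = [8, 5, 7, 4, 12]

Message polynomial: m(x) = 11 + 5·x (mod 13).
For each evaluation point α_i, compute m(α_i) mod 13:
  α_1 = 2: Horner steps 5 → 8, so m(2) = 8.
  α_2 = 4: Horner steps 5 → 5, so m(4) = 5.
  α_3 = 7: Horner steps 5 → 7, so m(7) = 7.
  α_4 = 9: Horner steps 5 → 4, so m(9) = 4.
  α_5 = 8: Horner steps 5 → 12, so m(8) = 12.
Codeword c = [8, 5, 7, 4, 12] ∈ F_13^5.


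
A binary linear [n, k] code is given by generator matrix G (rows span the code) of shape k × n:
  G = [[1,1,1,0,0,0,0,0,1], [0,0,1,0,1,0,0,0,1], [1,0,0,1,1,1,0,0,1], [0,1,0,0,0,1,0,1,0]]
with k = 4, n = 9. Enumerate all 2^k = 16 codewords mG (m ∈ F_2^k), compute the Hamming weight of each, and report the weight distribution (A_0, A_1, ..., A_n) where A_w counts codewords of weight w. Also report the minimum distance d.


Weight distribution: A_0 = 1, A_3 = 4, A_4 = 5, A_5 = 4, A_6 = 2. Minimum distance d = 3.

Enumerate all 2^4 = 16 messages m ∈ F_2^4.
For each, compute codeword c = mG in F_2^9, then tally its weight.
  m = 0000 → c = 000000000, weight = 0.
  m = 1000 → c = 111000001, weight = 4.
  m = 0100 → c = 001010001, weight = 3.
  m = 1100 → c = 110010000, weight = 3.
  m = 0010 → c = 100111001, weight = 5.
  m = 1010 → c = 011111000, weight = 5.
  m = 0110 → c = 101101000, weight = 4.
  m = 1110 → c = 010101001, weight = 4.
  m = 0001 → c = 010001010, weight = 3.
  m = 1001 → c = 101001011, weight = 5.
  m = 0101 → c = 011011011, weight = 6.
  m = 1101 → c = 100011010, weight = 4.
  m = 0011 → c = 110110011, weight = 6.
  m = 1011 → c = 001110010, weight = 4.
  m = 0111 → c = 111100010, weight = 5.
  m = 1111 → c = 000100011, weight = 3.
Tally weights:
  weight 0: 1 codewords.
  weight 3: 4 codewords.
  weight 4: 5 codewords.
  weight 5: 4 codewords.
  weight 6: 2 codewords.
Minimum distance d = smallest w > 0 with A_w > 0 = 3.
Sanity: Σ A_w = 16 = 2^4 = 16 ✓.


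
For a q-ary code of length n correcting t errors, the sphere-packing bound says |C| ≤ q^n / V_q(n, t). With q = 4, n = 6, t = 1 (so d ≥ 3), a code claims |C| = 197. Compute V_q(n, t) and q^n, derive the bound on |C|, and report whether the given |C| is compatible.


V_q(n, t) = 19, q^n = 4096, Hamming bound = 215, |C| = 197 ≤ bound (satisfied).

Step 1: Compute V_q(n, t) = Σ_{j=0}^1 C(n, j) (q−1)^j.
  j = 0: C(6,0)·(3)^0 = 1·1 = 1.
  j = 1: C(6,1)·(3)^1 = 6·3 = 18.
  V_q(n, t) = 1 + 18 = 19.
Step 2: q^n = 4^6 = 4096.
Step 3: Hamming bound ⌊q^n / V_q(n,t)⌋ = ⌊4096/19⌋ = 215.
Step 4: Compare |C| = 197 to 215: satisfied.
The claimed |C| lies below the Hamming bound.


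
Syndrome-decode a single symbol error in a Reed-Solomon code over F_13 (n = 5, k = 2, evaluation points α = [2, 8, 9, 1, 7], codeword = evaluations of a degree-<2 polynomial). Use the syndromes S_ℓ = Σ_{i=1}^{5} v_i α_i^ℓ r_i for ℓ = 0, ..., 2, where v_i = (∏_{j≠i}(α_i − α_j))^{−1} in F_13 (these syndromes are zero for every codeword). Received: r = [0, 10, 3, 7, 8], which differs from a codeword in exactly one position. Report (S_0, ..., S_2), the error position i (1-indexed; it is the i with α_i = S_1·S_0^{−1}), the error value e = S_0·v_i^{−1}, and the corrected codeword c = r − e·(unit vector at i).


S = (7, 10, 5), error at position 5, error magnitude e = 4, c = [0, 10, 3, 7, 4].

Step 1: column multipliers v_i = (∏_{j≠i}(α_i − α_j))^{−1} mod 13.
  i = 1 (α = 2): (2−8)(2−9)(2−1)(2−7) = (−6)·(−7)·1·(−5) = −210 ≡ 11, so v_1 = 11^{−1} = 6 (mod 13).
  i = 2 (α = 8): (8−2)(8−9)(8−1)(8−7) = 6·(−1)·7·1 = −42 ≡ 10, so v_2 = 10^{−1} = 4 (mod 13).
  i = 3 (α = 9): (9−2)(9−8)(9−1)(9−7) = 7·1·8·2 = 112 ≡ 8, so v_3 = 8^{−1} = 5 (mod 13).
  i = 4 (α = 1): (1−2)(1−8)(1−9)(1−7) = (−1)·(−7)·(−8)·(−6) = 336 ≡ 11, so v_4 = 11^{−1} = 6 (mod 13).
  i = 5 (α = 7): (7−2)(7−8)(7−9)(7−1) = 5·(−1)·(−2)·6 = 60 ≡ 8, so v_5 = 8^{−1} = 5 (mod 13).
  v = [6, 4, 5, 6, 5].
Step 2: syndromes of r = [0, 10, 3, 7, 8] (all sums mod 13).
  S_0 = Σ v_i r_i = 6·0 + 4·10 + 5·3 + 6·7 + 5·8 = 137 ≡ 7.
  S_1 = Σ v_i α_i r_i = 6·2·0 + 4·8·10 + 5·9·3 + 6·1·7 + 5·7·8 = 777 ≡ 10.
  α_i^2 mod 13 = [4, 12, 3, 1, 10].
  S_2 = Σ v_i α_i^2 r_i = 6·4·0 + 4·12·10 + 5·3·3 + 6·1·7 + 5·10·8 = 967 ≡ 5.
  S = (7, 10, 5) ≠ 0, so r is not a codeword (an error is present).
Step 3: locate the error. For a single error e at position i, S_ℓ = v_i·e·α_i^ℓ, so α_err = S_1/S_0.
  S_0^{−1} = 7^{−1} = 2 (mod 13), so α_err = 10·2 = 20 ≡ 7 = α_5. Error position i = 5.
  Consistency check: S_2/S_1 = 5·4 = 20 ≡ 7 = α_err ✓ (single-error assumption holds).
Step 4: error magnitude e = S_0/v_5 = S_0·∏_{j≠5}(α_5 − α_j) = 7·8 = 56 ≡ 4 (mod 13).
Step 5: correct position 5: c_5 = r_5 − e = 8 − 4 ≡ 4 (mod 13). Hence c = [0, 10, 3, 7, 4].
  Check: interpolating c through the α_i gives m(x) = 1 + 6·x (degree < 2) with m(α_i) = c_i for every i, so c is indeed a codeword.


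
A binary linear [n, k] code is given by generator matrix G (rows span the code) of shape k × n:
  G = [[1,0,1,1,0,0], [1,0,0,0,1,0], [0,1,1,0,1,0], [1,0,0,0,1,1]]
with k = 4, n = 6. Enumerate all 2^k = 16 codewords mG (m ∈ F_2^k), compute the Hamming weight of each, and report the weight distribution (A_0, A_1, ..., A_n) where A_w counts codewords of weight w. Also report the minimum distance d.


Weight distribution: A_0 = 1, A_1 = 1, A_2 = 2, A_3 = 6, A_4 = 5, A_5 = 1. Minimum distance d = 1.

Enumerate all 2^4 = 16 messages m ∈ F_2^4.
For each, compute codeword c = mG in F_2^6, then tally its weight.
  m = 0000 → c = 000000, weight = 0.
  m = 1000 → c = 101100, weight = 3.
  m = 0100 → c = 100010, weight = 2.
  m = 1100 → c = 001110, weight = 3.
  m = 0010 → c = 011010, weight = 3.
  m = 1010 → c = 110110, weight = 4.
  m = 0110 → c = 111000, weight = 3.
  m = 1110 → c = 010100, weight = 2.
  m = 0001 → c = 100011, weight = 3.
  m = 1001 → c = 001111, weight = 4.
  m = 0101 → c = 000001, weight = 1.
  m = 1101 → c = 101101, weight = 4.
  m = 0011 → c = 111001, weight = 4.
  m = 1011 → c = 010101, weight = 3.
  m = 0111 → c = 011011, weight = 4.
  m = 1111 → c = 110111, weight = 5.
Tally weights:
  weight 0: 1 codewords.
  weight 1: 1 codewords.
  weight 2: 2 codewords.
  weight 3: 6 codewords.
  weight 4: 5 codewords.
  weight 5: 1 codewords.
Minimum distance d = smallest w > 0 with A_w > 0 = 1.
Sanity: Σ A_w = 16 = 2^4 = 16 ✓.


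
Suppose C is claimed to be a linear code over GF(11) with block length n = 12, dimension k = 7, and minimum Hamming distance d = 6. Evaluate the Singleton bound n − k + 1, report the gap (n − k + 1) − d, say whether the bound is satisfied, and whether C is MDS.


Singleton RHS = n − k + 1 = 6, slack = 0, bound satisfied, MDS.

Singleton bound: d ≤ n − k + 1.
Here n = 12, k = 7, so n − k + 1 = 6.
Given d = 6, check d ≤ 6: YES.
Slack = (n − k + 1) − d = 0.
The code is MDS (slack = 0).
Description: the claimed parameters are [12, 7, 6]_11; such a code would be MDS (meets Singleton bound).


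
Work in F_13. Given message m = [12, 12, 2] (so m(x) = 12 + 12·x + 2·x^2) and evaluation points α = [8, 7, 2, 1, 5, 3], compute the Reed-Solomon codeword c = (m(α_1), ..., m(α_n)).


c = [2, 12, 5, 0, 5, 1]

Message polynomial: m(x) = 12 + 12·x + 2·x^2 (mod 13).
For each evaluation point α_i, compute m(α_i) mod 13:
  α_1 = 8: Horner steps 2 → 2 → 2, so m(8) = 2.
  α_2 = 7: Horner steps 2 → 0 → 12, so m(7) = 12.
  α_3 = 2: Horner steps 2 → 3 → 5, so m(2) = 5.
  α_4 = 1: Horner steps 2 → 1 → 0, so m(1) = 0.
  α_5 = 5: Horner steps 2 → 9 → 5, so m(5) = 5.
  α_6 = 3: Horner steps 2 → 5 → 1, so m(3) = 1.
Codeword c = [2, 12, 5, 0, 5, 1] ∈ F_13^6.


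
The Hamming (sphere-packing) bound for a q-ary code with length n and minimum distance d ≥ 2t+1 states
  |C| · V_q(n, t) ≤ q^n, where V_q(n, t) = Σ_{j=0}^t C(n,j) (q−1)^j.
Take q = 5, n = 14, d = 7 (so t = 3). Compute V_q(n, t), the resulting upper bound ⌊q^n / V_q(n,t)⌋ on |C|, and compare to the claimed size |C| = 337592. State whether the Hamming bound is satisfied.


V_q(n, t) = 24809, q^n = 6103515625, Hamming bound = 246020, |C| = 337592 > bound (violated).

Step 1: Compute V_q(n, t) = Σ_{j=0}^3 C(n, j) (q−1)^j.
  j = 0: C(14,0)·(4)^0 = 1·1 = 1.
  j = 1: C(14,1)·(4)^1 = 14·4 = 56.
  j = 2: C(14,2)·(4)^2 = 91·16 = 1456.
  j = 3: C(14,3)·(4)^3 = 364·64 = 23296.
  V_q(n, t) = 1 + 56 + 1456 + 23296 = 24809.
Step 2: q^n = 5^14 = 6103515625.
Step 3: Hamming bound ⌊q^n / V_q(n,t)⌋ = ⌊6103515625/24809⌋ = 246020.
Step 4: Compare |C| = 337592 to 246020: violated.
The claimed |C| lies above the Hamming bound, so no 5-ary code of length 14 with d ≥ 7 can have 337592 codewords.


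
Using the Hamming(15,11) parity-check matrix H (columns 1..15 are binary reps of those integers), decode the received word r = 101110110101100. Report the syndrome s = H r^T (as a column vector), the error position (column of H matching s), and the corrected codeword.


s = (0, 1, 1, 1)^T, error position = 7, corrected codeword c = 101110010101100

Compute s = H r^T mod 2 one row at a time:
  s_1 = 1 + 0 + 1 + 0 + 1 + 1 + 0 + 0 = 4 ≡ 0 (mod 2).
  s_2 = 1 + 1 + 0 + 1 + 1 + 1 + 0 + 0 = 5 ≡ 1 (mod 2).
  s_3 = 0 + 1 + 0 + 1 + 1 + 0 + 0 + 0 = 3 ≡ 1 (mod 2).
  s_4 = 1 + 1 + 1 + 1 + 0 + 0 + 1 + 0 = 5 ≡ 1 (mod 2).
s = (0, 1, 1, 1)^T — this equals column 7 of H (binary 0111), so error is at position 7.
Correct: flip bit 7 of r = 101110110101100 to get c = 101110010101100.


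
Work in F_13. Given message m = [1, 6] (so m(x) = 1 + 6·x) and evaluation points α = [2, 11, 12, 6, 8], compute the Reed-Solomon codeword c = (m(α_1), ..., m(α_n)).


c = [0, 2, 8, 11, 10]

Message polynomial: m(x) = 1 + 6·x (mod 13).
For each evaluation point α_i, compute m(α_i) mod 13:
  α_1 = 2: Horner steps 6 → 0, so m(2) = 0.
  α_2 = 11: Horner steps 6 → 2, so m(11) = 2.
  α_3 = 12: Horner steps 6 → 8, so m(12) = 8.
  α_4 = 6: Horner steps 6 → 11, so m(6) = 11.
  α_5 = 8: Horner steps 6 → 10, so m(8) = 10.
Codeword c = [0, 2, 8, 11, 10] ∈ F_13^5.
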